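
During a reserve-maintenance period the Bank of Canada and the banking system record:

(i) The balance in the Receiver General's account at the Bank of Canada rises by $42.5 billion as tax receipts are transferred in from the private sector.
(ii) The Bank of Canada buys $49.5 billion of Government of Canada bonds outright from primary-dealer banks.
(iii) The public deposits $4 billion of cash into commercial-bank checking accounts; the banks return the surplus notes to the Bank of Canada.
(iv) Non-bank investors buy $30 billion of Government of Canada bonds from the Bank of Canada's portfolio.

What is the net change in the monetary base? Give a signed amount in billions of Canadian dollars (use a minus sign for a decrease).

-$23 billion

Government account inflow $42.5 billion: reserves shift to a non-base liability → −$42.5B.
OMO purchase (from banks) $49.5 billion: Bank of Canada balance sheet expands → +$49.5B.
Currency deposit $4 billion: just a shift between currency and reserves — both are base money → 0.
Asset sale (to non-banks) $30 billion: Bank of Canada balance sheet contracts → −$30B.
Net: −42.5 + 49.5 + 0 − 30 = -$23 billion.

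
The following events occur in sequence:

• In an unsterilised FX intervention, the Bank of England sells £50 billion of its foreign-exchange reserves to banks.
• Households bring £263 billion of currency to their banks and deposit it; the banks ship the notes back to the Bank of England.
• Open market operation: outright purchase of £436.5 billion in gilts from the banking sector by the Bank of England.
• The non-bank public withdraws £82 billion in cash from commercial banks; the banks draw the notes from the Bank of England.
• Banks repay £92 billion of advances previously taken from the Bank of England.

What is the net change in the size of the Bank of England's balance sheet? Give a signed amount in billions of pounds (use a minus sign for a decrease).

Bank of England balance sheet:
  Assets:      Securities +£436.5B, Loans to banks −£92B, Foreign assets −£50B
  Liabilities: Bank reserves +£475.5B, Currency in circulation −£181B
Commercial banking system:
  Assets:      Reserves at CB +£475.5B, Securities −£436.5B, Foreign assets +£50B
  Liabilities: Checkable deposits +£181B, Borrowings from CB −£92B
Change in total Bank of England assets = +£294.5 billion.

+£294.5 billion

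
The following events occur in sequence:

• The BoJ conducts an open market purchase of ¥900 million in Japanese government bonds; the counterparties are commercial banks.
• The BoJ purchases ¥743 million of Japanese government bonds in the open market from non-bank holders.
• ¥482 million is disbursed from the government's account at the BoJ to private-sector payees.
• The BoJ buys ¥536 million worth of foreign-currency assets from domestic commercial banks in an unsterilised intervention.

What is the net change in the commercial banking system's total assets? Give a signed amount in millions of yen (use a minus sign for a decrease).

OMO purchase (from banks) ¥900 million: just an asset swap on bank balance sheets → 0.
Asset purchase (from non-banks) ¥743 million: bank balance sheets expand → +¥743M.
Government spending ¥482 million: bank balance sheets expand → +¥482M.
FX purchase ¥536 million: just an asset swap on bank balance sheets → 0.
Net: 0 + 743 + 482 + 0 = +¥1225 million.

+¥1225 million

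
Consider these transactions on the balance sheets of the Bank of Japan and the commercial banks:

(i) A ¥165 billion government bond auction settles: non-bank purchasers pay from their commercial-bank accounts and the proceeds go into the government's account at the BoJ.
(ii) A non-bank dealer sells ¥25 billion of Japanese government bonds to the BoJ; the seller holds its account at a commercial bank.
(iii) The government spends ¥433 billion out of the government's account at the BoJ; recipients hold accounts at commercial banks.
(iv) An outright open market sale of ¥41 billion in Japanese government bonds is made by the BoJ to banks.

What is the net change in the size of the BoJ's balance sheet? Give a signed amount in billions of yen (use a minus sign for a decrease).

-¥16 billion

BoJ balance sheet:
  Assets:      Securities −¥16B
  Liabilities: Bank reserves +¥252B, Government deposits −¥268B
Commercial banking system:
  Assets:      Reserves at CB +¥252B, Securities +¥41B
  Liabilities: Checkable deposits +¥293B
Change in total BoJ assets = -¥16 billion.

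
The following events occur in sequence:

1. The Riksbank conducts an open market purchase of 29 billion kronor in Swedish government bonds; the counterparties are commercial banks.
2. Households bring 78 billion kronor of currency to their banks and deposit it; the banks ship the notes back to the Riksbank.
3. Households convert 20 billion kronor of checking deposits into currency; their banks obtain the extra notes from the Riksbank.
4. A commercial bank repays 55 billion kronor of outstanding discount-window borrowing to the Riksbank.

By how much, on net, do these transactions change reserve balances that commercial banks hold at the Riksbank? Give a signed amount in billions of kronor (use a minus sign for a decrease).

OMO purchase (from banks) 29 billion kronor: the Riksbank pays by crediting reserve accounts → +29B.
Currency deposit 78 billion kronor: returned notes are swapped for reserve credit → +78B.
Currency withdrawal 20 billion kronor: banks swap reserves for currency → −20B.
Discount-window repayment 55 billion kronor: repayment is debited from reserves → −55B.
Net: 29 + 78 − 20 − 55 = +32 billion.

+32 billion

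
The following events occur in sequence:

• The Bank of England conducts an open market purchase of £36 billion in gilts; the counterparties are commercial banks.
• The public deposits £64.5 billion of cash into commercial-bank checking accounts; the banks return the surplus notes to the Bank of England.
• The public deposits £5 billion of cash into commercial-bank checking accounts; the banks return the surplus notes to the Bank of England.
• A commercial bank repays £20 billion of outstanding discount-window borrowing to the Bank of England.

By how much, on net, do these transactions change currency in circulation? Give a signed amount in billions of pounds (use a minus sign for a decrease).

Bank of England balance sheet:
  Assets:      Securities +£36B, Loans to banks −£20B
  Liabilities: Bank reserves +£85.5B, Currency in circulation −£69.5B
So the change in currency in circulation is -£69.5 billion.

-£69.5 billion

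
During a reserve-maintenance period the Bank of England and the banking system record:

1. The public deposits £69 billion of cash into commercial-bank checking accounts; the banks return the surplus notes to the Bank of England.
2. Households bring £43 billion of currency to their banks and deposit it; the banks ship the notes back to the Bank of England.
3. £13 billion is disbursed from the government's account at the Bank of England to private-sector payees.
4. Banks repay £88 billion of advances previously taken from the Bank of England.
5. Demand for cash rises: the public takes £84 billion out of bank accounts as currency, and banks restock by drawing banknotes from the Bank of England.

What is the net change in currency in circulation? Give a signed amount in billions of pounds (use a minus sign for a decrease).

Bank of England balance sheet:
  Assets:      Loans to banks −£88B
  Liabilities: Bank reserves −£47B, Currency in circulation −£28B, Government deposits −£13B
Commercial banking system:
  Assets:      Reserves at CB −£47B
  Liabilities: Checkable deposits +£41B, Borrowings from CB −£88B
So the change in currency in circulation is -£28 billion.

-£28 billion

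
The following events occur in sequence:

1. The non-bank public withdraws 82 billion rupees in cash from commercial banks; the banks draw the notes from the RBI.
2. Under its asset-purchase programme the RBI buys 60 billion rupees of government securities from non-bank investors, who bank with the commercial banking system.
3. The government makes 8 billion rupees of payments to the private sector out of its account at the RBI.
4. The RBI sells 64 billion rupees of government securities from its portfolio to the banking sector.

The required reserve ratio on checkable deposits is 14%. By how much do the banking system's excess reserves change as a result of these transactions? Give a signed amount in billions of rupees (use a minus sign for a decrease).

Currency withdrawal 82 billion rupees: reserves −82B, deposits −82B.
Asset purchase (from non-banks) 60 billion rupees: reserves +60B, deposits +60B.
Government spending 8 billion rupees: reserves +8B, deposits +8B.
OMO sale (to banks) 64 billion rupees: reserves −64B, deposits 0.
Totals: Δreserves = −78B, Δdeposits = −14B.
Δrequired reserves = 14% × −14B = −1.96B.
Δexcess reserves = Δreserves − Δrequired = −78B − (−1.96B) = -76.04 billion.

-76.04 billion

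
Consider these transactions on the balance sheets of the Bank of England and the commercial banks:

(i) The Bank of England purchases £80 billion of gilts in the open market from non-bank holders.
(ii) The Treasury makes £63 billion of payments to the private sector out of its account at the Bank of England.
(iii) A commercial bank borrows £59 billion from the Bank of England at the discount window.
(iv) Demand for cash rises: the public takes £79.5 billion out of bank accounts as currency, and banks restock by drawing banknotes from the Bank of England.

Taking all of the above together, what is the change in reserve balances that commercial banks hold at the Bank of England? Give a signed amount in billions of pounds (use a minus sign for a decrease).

+£122.5 billion

Bank of England balance sheet:
  Assets:      Securities +£80B, Loans to banks +£59B
  Liabilities: Bank reserves +£122.5B, Currency in circulation +£79.5B, Government deposits −£63B
So the change in reserve balances that commercial banks hold at the Bank of England is +£122.5 billion.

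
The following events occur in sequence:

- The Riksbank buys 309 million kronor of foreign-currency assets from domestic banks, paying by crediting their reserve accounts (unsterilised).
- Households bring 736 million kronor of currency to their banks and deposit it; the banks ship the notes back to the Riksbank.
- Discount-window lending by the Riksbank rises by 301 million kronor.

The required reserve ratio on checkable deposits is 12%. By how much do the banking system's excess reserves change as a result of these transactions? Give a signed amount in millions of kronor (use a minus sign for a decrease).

+1257.68 million

FX purchase 309 million kronor: reserves +309M, deposits 0.
Currency deposit 736 million kronor: reserves +736M, deposits +736M.
Discount-window loan 301 million kronor: reserves +301M, deposits 0.
Totals: Δreserves = +1346M, Δdeposits = +736M.
Δrequired reserves = 12% × +736M = +88.32M.
Δexcess reserves = Δreserves − Δrequired = +1346M − (+88.32M) = +1257.68 million.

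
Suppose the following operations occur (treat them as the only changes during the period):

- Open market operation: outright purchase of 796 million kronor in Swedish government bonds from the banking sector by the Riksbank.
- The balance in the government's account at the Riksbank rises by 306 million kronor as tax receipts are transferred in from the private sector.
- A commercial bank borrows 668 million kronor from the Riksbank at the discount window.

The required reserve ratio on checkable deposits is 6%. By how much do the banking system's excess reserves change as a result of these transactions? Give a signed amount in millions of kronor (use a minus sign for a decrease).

+1176.36 million

OMO purchase (from banks) 796 million kronor: reserves +796M, deposits 0.
Government account inflow 306 million kronor: reserves −306M, deposits −306M.
Discount-window loan 668 million kronor: reserves +668M, deposits 0.
Totals: Δreserves = +1158M, Δdeposits = −306M.
Δrequired reserves = 6% × −306M = −18.36M.
Δexcess reserves = Δreserves − Δrequired = +1158M − (−18.36M) = +1176.36 million.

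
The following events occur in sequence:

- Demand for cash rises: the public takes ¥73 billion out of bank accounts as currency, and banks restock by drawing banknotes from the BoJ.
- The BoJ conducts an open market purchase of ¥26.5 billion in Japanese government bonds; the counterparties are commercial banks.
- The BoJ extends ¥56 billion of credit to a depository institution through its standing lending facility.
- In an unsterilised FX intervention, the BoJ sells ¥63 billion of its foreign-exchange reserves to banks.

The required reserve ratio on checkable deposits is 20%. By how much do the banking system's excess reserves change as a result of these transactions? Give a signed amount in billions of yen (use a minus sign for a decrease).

Currency withdrawal ¥73 billion: reserves −¥73B, deposits −¥73B.
OMO purchase (from banks) ¥26.5 billion: reserves +¥26.5B, deposits 0.
Discount-window loan ¥56 billion: reserves +¥56B, deposits 0.
FX sale ¥63 billion: reserves −¥63B, deposits 0.
Totals: Δreserves = −¥53.5B, Δdeposits = −¥73B.
Δrequired reserves = 20% × −¥73B = −¥14.6B.
Δexcess reserves = Δreserves − Δrequired = −¥53.5B − (−¥14.6B) = -¥38.9 billion.

-¥38.9 billion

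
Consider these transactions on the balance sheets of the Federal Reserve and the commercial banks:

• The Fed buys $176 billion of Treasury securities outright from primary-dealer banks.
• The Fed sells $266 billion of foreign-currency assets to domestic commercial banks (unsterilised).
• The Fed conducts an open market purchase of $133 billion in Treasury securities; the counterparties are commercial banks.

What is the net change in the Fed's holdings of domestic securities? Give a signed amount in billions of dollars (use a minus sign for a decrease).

OMO purchase (from banks) $176 billion: securities added to the Fed's portfolio → +$176B.
FX sale $266 billion: the Fed's securities portfolio is untouched → 0.
OMO purchase (from banks) $133 billion: securities added to the Fed's portfolio → +$133B.
Net: 176 + 0 + 133 = +$309 billion.

+$309 billion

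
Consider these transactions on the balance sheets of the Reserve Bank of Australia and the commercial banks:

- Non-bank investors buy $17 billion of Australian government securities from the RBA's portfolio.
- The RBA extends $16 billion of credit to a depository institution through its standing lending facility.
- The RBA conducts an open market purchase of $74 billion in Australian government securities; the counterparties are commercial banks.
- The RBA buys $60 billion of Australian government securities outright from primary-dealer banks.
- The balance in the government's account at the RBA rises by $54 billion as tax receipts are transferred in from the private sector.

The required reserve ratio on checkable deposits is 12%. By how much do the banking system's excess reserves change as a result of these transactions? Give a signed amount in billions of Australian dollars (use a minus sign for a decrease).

Asset sale (to non-banks) $17 billion: reserves −$17B, deposits −$17B.
Discount-window loan $16 billion: reserves +$16B, deposits 0.
OMO purchase (from banks) $74 billion: reserves +$74B, deposits 0.
OMO purchase (from banks) $60 billion: reserves +$60B, deposits 0.
Government account inflow $54 billion: reserves −$54B, deposits −$54B.
Totals: Δreserves = +$79B, Δdeposits = −$71B.
Δrequired reserves = 12% × −$71B = −$8.52B.
Δexcess reserves = Δreserves − Δrequired = +$79B − (−$8.52B) = +$87.52 billion.

+$87.52 billion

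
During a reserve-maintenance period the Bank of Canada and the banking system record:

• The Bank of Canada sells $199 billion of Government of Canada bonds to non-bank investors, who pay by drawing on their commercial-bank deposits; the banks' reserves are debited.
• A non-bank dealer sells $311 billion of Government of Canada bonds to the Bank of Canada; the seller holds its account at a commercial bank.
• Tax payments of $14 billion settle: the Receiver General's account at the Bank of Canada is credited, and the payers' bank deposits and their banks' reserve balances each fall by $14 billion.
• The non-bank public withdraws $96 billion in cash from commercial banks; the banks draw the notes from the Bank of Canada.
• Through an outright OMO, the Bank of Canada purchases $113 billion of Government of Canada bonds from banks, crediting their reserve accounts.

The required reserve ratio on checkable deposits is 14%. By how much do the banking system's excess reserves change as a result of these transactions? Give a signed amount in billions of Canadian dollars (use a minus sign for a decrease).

Asset sale (to non-banks) $199 billion: reserves −$199B, deposits −$199B.
Asset purchase (from non-banks) $311 billion: reserves +$311B, deposits +$311B.
Government account inflow $14 billion: reserves −$14B, deposits −$14B.
Currency withdrawal $96 billion: reserves −$96B, deposits −$96B.
OMO purchase (from banks) $113 billion: reserves +$113B, deposits 0.
Totals: Δreserves = +$115B, Δdeposits = +$2B.
Δrequired reserves = 14% × +$2B = +$0.28B.
Δexcess reserves = Δreserves − Δrequired = +$115B − (+$0.28B) = +$114.72 billion.

+$114.72 billion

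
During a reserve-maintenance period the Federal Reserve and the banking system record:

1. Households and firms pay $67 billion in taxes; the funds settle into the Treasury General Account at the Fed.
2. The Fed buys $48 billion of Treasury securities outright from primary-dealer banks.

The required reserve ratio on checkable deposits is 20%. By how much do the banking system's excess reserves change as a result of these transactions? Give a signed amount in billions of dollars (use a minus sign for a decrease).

-$5.6 billion

Government account inflow $67 billion: reserves −$67B, deposits −$67B.
OMO purchase (from banks) $48 billion: reserves +$48B, deposits 0.
Totals: Δreserves = −$19B, Δdeposits = −$67B.
Δrequired reserves = 20% × −$67B = −$13.4B.
Δexcess reserves = Δreserves − Δrequired = −$19B − (−$13.4B) = -$5.6 billion.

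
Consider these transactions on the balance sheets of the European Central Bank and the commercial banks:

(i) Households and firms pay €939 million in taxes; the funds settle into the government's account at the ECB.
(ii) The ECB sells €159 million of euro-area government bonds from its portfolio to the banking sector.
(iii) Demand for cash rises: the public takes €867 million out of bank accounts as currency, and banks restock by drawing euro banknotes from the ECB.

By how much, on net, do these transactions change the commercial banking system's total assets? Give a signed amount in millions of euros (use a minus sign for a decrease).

-€1806 million

Government account inflow €939 million: bank balance sheets shrink → −€939M.
OMO sale (to banks) €159 million: just an asset swap on bank balance sheets → 0.
Currency withdrawal €867 million: bank balance sheets shrink → −€867M.
Net: −939 + 0 − 867 = -€1806 million.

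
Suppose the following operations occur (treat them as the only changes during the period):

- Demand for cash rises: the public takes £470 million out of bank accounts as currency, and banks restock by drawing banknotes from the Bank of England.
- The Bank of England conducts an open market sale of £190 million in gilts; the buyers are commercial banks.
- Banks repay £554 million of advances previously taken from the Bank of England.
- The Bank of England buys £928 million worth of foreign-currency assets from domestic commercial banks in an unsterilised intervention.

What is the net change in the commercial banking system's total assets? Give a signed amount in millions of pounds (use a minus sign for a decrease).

-£1024 million

Currency withdrawal £470 million: bank balance sheets shrink → −£470M.
OMO sale (to banks) £190 million: just an asset swap on bank balance sheets → 0.
Discount-window repayment £554 million: bank balance sheets shrink → −£554M.
FX purchase £928 million: just an asset swap on bank balance sheets → 0.
Net: −470 + 0 − 554 + 0 = -£1024 million.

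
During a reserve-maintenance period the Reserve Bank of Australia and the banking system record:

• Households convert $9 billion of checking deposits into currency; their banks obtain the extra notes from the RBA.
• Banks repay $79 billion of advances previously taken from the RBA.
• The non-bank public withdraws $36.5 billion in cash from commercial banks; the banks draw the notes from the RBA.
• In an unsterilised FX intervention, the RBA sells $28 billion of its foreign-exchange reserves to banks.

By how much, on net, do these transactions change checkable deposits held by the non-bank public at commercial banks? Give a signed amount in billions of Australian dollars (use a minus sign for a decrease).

RBA balance sheet:
  Assets:      Loans to banks −$79B, Foreign assets −$28B
  Liabilities: Bank reserves −$152.5B, Currency in circulation +$45.5B
Commercial banking system:
  Assets:      Reserves at CB −$152.5B, Foreign assets +$28B
  Liabilities: Checkable deposits −$45.5B, Borrowings from CB −$79B
So the change in checkable deposits held by the non-bank public at commercial banks is -$45.5 billion.

-$45.5 billion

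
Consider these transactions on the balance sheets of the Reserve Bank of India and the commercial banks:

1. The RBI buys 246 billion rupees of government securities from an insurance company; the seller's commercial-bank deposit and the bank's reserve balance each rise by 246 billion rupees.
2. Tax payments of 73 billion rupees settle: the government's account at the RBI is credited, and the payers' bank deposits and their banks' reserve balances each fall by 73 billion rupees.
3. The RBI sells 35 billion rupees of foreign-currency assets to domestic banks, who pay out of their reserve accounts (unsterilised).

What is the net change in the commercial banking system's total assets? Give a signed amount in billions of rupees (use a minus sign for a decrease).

Asset purchase (from non-banks) 246 billion rupees: bank balance sheets expand → +246B.
Government account inflow 73 billion rupees: bank balance sheets shrink → −73B.
FX sale 35 billion rupees: just an asset swap on bank balance sheets → 0.
Net: 246 − 73 + 0 = +173 billion.

+173 billion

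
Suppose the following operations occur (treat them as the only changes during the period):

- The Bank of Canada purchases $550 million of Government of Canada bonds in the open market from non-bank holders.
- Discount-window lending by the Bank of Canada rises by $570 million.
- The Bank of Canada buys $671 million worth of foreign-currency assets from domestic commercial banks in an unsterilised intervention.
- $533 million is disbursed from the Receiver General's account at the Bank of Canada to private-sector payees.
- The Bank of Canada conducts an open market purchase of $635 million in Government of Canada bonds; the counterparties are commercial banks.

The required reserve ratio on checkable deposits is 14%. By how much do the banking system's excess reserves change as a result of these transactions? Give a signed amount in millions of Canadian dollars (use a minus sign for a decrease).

+$2807.38 million

Asset purchase (from non-banks) $550 million: reserves +$550M, deposits +$550M.
Discount-window loan $570 million: reserves +$570M, deposits 0.
FX purchase $671 million: reserves +$671M, deposits 0.
Government spending $533 million: reserves +$533M, deposits +$533M.
OMO purchase (from banks) $635 million: reserves +$635M, deposits 0.
Totals: Δreserves = +$2959M, Δdeposits = +$1083M.
Δrequired reserves = 14% × +$1083M = +$151.62M.
Δexcess reserves = Δreserves − Δrequired = +$2959M − (+$151.62M) = +$2807.38 million.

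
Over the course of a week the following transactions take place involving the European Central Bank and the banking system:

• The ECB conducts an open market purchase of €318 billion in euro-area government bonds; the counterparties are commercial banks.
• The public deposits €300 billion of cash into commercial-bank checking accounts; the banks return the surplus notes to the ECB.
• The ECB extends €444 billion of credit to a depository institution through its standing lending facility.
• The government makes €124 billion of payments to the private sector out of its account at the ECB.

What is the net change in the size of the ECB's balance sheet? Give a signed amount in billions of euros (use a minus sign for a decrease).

OMO purchase (from banks) €318 billion: an ECB asset is acquired → +€318B.
Currency deposit €300 billion: only the composition of liabilities changes → 0.
Discount-window loan €444 billion: an ECB asset is acquired → +€444B.
Government spending €124 billion: only the composition of liabilities changes → 0.
Net: 318 + 0 + 444 + 0 = +€762 billion.

+€762 billion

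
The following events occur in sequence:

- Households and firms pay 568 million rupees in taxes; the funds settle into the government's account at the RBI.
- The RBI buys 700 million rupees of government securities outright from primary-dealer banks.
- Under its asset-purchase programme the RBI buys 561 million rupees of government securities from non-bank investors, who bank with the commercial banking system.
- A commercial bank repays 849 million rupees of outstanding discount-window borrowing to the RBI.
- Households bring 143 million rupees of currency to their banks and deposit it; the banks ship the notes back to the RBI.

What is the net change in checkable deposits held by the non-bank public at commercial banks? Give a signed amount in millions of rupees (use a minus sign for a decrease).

+136 million

Government account inflow 568 million rupees: non-bank counterparties' bank balances fall → −568M.
OMO purchase (from banks) 700 million rupees: the counterparty is a bank, so public deposits are unchanged → 0.
Asset purchase (from non-banks) 561 million rupees: non-bank counterparties' bank balances rise → +561M.
Discount-window repayment 849 million rupees: the counterparty is a bank, so public deposits are unchanged → 0.
Currency deposit 143 million rupees: non-bank counterparties' bank balances rise → +143M.
Net: −568 + 0 + 561 + 0 + 143 = +136 million.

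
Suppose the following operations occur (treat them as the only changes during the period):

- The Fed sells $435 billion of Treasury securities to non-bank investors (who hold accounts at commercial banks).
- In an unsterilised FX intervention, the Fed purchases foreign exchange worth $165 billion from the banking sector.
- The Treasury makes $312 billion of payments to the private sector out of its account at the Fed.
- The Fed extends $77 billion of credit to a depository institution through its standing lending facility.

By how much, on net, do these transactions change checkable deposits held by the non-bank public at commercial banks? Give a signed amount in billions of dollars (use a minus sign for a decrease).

Asset sale (to non-banks) $435 billion: non-bank counterparties' bank balances fall → −$435B.
FX purchase $165 billion: the counterparty is a bank, so public deposits are unchanged → 0.
Government spending $312 billion: non-bank counterparties' bank balances rise → +$312B.
Discount-window loan $77 billion: the counterparty is a bank, so public deposits are unchanged → 0.
Net: −435 + 0 + 312 + 0 = -$123 billion.

-$123 billion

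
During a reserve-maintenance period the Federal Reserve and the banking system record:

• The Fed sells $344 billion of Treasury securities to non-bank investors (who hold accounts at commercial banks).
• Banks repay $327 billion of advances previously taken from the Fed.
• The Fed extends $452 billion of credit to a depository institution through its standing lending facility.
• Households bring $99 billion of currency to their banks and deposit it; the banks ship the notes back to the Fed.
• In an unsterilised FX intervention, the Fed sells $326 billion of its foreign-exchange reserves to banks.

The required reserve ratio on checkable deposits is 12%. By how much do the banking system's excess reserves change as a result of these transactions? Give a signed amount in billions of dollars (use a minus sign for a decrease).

Asset sale (to non-banks) $344 billion: reserves −$344B, deposits −$344B.
Discount-window repayment $327 billion: reserves −$327B, deposits 0.
Discount-window loan $452 billion: reserves +$452B, deposits 0.
Currency deposit $99 billion: reserves +$99B, deposits +$99B.
FX sale $326 billion: reserves −$326B, deposits 0.
Totals: Δreserves = −$446B, Δdeposits = −$245B.
Δrequired reserves = 12% × −$245B = −$29.4B.
Δexcess reserves = Δreserves − Δrequired = −$446B − (−$29.4B) = -$416.6 billion.

-$416.6 billion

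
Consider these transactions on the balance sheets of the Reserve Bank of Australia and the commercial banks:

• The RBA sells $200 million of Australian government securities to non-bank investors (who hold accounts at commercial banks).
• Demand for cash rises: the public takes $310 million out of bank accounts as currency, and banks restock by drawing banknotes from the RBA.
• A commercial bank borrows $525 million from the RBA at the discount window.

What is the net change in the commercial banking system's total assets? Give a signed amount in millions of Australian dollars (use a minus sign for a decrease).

+$15 million

RBA balance sheet:
  Assets:      Securities −$200M, Loans to banks +$525M
  Liabilities: Bank reserves +$15M, Currency in circulation +$310M
Commercial banking system:
  Assets:      Reserves at CB +$15M
  Liabilities: Checkable deposits −$510M, Borrowings from CB +$525M
Change in total bank assets = +$15 million.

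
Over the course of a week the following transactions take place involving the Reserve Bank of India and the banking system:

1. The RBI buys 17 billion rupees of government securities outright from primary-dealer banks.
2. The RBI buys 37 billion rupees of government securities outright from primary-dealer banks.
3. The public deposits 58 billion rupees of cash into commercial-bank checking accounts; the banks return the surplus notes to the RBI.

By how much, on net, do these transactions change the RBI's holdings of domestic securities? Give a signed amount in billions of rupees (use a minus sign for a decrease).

OMO purchase (from banks) 17 billion rupees: securities added to the RBI's portfolio → +17B.
OMO purchase (from banks) 37 billion rupees: securities added to the RBI's portfolio → +37B.
Currency deposit 58 billion rupees: the RBI's securities portfolio is untouched → 0.
Net: 17 + 37 + 0 = +54 billion.

+54 billion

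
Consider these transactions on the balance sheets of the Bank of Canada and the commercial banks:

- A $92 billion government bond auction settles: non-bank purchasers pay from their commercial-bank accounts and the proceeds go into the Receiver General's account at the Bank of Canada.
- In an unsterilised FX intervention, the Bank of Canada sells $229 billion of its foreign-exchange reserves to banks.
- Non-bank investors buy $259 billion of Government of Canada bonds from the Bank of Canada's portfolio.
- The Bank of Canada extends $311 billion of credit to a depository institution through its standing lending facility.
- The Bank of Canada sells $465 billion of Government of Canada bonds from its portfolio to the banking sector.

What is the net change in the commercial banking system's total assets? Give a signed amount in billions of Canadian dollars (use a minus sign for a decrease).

Government account inflow $92 billion: bank balance sheets shrink → −$92B.
FX sale $229 billion: just an asset swap on bank balance sheets → 0.
Asset sale (to non-banks) $259 billion: bank balance sheets shrink → −$259B.
Discount-window loan $311 billion: bank balance sheets expand → +$311B.
OMO sale (to banks) $465 billion: just an asset swap on bank balance sheets → 0.
Net: −92 + 0 − 259 + 311 + 0 = -$40 billion.

-$40 billion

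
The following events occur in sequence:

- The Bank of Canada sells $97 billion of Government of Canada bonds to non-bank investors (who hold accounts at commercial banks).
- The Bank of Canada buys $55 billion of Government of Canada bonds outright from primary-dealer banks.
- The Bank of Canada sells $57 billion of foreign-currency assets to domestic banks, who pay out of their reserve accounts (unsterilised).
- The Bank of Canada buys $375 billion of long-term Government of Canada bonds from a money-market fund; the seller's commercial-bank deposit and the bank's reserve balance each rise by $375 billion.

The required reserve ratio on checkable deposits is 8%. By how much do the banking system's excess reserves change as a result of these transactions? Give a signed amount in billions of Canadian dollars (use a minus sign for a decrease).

+$253.76 billion

Asset sale (to non-banks) $97 billion: reserves −$97B, deposits −$97B.
OMO purchase (from banks) $55 billion: reserves +$55B, deposits 0.
FX sale $57 billion: reserves −$57B, deposits 0.
Asset purchase (from non-banks) $375 billion: reserves +$375B, deposits +$375B.
Totals: Δreserves = +$276B, Δdeposits = +$278B.
Δrequired reserves = 8% × +$278B = +$22.24B.
Δexcess reserves = Δreserves − Δrequired = +$276B − (+$22.24B) = +$253.76 billion.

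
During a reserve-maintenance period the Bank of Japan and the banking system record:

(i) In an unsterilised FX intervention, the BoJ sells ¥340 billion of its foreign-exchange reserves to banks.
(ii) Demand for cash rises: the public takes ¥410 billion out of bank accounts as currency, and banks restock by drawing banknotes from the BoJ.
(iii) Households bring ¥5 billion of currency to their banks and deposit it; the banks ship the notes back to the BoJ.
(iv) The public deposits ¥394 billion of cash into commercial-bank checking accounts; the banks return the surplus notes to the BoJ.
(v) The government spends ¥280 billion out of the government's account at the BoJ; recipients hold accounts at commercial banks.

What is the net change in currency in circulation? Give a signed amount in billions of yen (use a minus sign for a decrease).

+¥11 billion

BoJ balance sheet:
  Assets:      Foreign assets −¥340B
  Liabilities: Bank reserves −¥71B, Currency in circulation +¥11B, Government deposits −¥280B
Commercial banking system:
  Assets:      Reserves at CB −¥71B, Foreign assets +¥340B
  Liabilities: Checkable deposits +¥269B
So the change in currency in circulation is +¥11 billion.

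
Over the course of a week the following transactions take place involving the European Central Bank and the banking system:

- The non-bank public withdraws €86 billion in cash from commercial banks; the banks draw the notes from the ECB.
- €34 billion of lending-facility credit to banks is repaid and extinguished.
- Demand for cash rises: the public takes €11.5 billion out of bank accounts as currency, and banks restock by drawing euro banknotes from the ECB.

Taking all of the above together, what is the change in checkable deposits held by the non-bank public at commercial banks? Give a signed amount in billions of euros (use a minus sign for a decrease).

-€97.5 billion

Currency withdrawal €86 billion: non-bank counterparties' bank balances fall → −€86B.
Discount-window repayment €34 billion: the counterparty is a bank, so public deposits are unchanged → 0.
Currency withdrawal €11.5 billion: non-bank counterparties' bank balances fall → −€11.5B.
Net: −86 + 0 − 11.5 = -€97.5 billion.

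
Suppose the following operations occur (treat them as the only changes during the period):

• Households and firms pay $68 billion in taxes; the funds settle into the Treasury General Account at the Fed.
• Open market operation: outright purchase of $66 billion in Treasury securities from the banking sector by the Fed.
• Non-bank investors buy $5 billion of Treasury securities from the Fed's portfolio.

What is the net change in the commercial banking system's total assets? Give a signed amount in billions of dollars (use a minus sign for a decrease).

Government account inflow $68 billion: bank balance sheets shrink → −$68B.
OMO purchase (from banks) $66 billion: just an asset swap on bank balance sheets → 0.
Asset sale (to non-banks) $5 billion: bank balance sheets shrink → −$5B.
Net: −68 + 0 − 5 = -$73 billion.

-$73 billion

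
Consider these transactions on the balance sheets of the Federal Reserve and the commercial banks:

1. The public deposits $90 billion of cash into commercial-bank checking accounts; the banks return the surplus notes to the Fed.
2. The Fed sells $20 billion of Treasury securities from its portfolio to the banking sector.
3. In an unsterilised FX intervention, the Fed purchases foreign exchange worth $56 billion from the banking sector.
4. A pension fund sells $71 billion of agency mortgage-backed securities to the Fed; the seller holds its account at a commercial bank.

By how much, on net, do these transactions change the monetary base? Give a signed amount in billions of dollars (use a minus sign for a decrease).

+$107 billion

Fed balance sheet:
  Assets:      Securities +$51B, Foreign assets +$56B
  Liabilities: Bank reserves +$197B, Currency in circulation −$90B
Commercial banking system:
  Assets:      Reserves at CB +$197B, Securities +$20B, Foreign assets −$56B
  Liabilities: Checkable deposits +$161B
Monetary base = currency + reserves: −$90B + (+$197B) = +$107 billion.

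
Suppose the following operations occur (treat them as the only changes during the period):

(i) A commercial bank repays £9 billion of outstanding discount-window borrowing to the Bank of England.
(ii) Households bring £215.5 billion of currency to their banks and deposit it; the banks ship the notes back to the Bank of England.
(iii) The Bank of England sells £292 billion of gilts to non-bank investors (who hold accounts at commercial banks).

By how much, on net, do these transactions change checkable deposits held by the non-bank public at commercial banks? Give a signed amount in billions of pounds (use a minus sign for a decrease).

Discount-window repayment £9 billion: the counterparty is a bank, so public deposits are unchanged → 0.
Currency deposit £215.5 billion: non-bank counterparties' bank balances rise → +£215.5B.
Asset sale (to non-banks) £292 billion: non-bank counterparties' bank balances fall → −£292B.
Net: 0 + 215.5 − 292 = -£76.5 billion.

-£76.5 billion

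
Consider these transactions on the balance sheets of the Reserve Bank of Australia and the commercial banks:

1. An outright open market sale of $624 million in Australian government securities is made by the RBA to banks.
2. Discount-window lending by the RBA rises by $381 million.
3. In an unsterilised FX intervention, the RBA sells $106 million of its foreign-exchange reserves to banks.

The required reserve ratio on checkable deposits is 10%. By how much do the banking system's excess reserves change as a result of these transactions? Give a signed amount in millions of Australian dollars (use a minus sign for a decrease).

OMO sale (to banks) $624 million: reserves −$624M, deposits 0.
Discount-window loan $381 million: reserves +$381M, deposits 0.
FX sale $106 million: reserves −$106M, deposits 0.
Totals: Δreserves = −$349M, Δdeposits = 0.
Δrequired reserves = 10% × 0 = 0.
Δexcess reserves = Δreserves − Δrequired = −$349M − (0) = -$349 million.

-$349 million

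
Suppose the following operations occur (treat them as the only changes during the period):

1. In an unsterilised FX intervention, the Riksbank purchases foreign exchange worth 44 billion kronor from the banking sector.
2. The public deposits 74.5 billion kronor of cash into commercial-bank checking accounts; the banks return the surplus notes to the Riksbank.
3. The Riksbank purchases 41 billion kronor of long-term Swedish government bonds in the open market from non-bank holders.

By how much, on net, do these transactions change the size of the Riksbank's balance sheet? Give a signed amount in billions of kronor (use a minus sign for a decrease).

+85 billion

FX purchase 44 billion kronor: a Riksbank asset is acquired → +44B.
Currency deposit 74.5 billion kronor: only the composition of liabilities changes → 0.
Asset purchase (from non-banks) 41 billion kronor: a Riksbank asset is acquired → +41B.
Net: 44 + 0 + 41 = +85 billion.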